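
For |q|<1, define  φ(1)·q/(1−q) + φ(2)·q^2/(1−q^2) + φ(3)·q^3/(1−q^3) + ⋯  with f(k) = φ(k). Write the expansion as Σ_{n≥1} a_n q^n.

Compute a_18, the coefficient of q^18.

n=18: 1·18 2·9 3·6 6·3 9·2 18·1  φ→[1+1+2+2+6+6]=18

a_18 = 18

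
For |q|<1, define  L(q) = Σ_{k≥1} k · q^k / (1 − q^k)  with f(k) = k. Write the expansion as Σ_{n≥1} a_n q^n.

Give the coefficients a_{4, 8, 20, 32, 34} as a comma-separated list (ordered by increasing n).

n=4: 4·1 2·2 1·4  f→[4+2+1]=7
[q^8] f(8)=8,f(4)=4,f(2)=2,f(1)=1 ⇒ 15
[q^20] f(1)=1,f(2)=2,f(4)=4,f(5)=5,f(10)=10,f(20)=20 ⇒ 42
q^32  k|32↦f(k): 32:32 16:16 8:8 4:4 2:2 1:1  a_32=63
[q^34] f(1)=1,f(2)=2,f(17)=17,f(34)=34 ⇒ 54

7, 15, 42, 63, 54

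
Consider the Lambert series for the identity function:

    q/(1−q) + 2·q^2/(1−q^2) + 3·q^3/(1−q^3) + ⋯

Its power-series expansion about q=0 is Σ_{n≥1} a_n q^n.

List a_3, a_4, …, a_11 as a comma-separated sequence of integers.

q^3  k|3↦f(k): 3:3 1:1  a_3=4
q^4  k|4↦f(k): 4:4 2:2 1:1  a_4=7
q^5  k|5↦f(k): 1:1 5:5  a_5=6
q^6  k|6↦f(k): 6:6 3:3 2:2 1:1  a_6=12
[q^7] f(7)=7,f(1)=1 ⇒ 8
n=8: 1·8 2·4 4·2 8·1  f→[1+2+4+8]=15
d|9:{1,3,9}  Σf=1+3+9=13
d|10:{1,2,5,10}  Σf=1+2+5+10=18
d|11:{11,1}  Σf=11+1=12

4, 7, 6, 12, 8, 15, 13, 18, 12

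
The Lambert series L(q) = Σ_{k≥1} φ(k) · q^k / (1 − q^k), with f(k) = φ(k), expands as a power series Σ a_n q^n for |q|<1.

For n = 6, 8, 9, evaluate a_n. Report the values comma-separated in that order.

q^6  k|6↦φ(k): 1:1 2:1 3:2 6:2  a_6=6
d|8:{1,2,4,8}  Σφ=1+1+2+4=8
n=9: 1·9 3·3 9·1  φ→[1+2+6]=9

6, 8, 9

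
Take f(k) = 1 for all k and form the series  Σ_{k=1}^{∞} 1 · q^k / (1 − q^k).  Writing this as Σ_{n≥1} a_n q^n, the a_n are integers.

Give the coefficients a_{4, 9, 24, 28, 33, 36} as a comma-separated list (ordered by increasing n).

3, 3, 8, 6, 4, 9

q^4  k|4↦f(k): 4:1 2:1 1:1  a_4=3
q^9  k|9↦f(k): 1:1 3:1 9:1  a_9=3
[q^24] f(24)=1,f(12)=1,f(8)=1,f(6)=1,f(4)=1,f(3)=1,f(2)=1,f(1)=1 ⇒ 8
[q^28] f(28)=1,f(14)=1,f(7)=1,f(4)=1,f(2)=1,f(1)=1 ⇒ 6
q^33  k|33↦f(k): 1:1 3:1 11:1 33:1  a_33=4
n=36: 1·36 2·18 3·12 4·9 6·6 9·4 12·3 18·2 36·1  f→[1+1+1+1+1+1+1+1+1]=9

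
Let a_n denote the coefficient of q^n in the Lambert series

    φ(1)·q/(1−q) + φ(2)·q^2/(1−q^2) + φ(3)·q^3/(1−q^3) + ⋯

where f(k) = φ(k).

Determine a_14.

d|14:{1,2,7,14}  Σφ=1+1+6+6=14

a_14 = 14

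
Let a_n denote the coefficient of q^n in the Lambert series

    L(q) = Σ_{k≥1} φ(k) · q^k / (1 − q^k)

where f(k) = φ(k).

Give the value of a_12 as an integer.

d|12:{1,2,3,4,6,12}  Σφ=1+1+2+2+2+4=12

a_12 = 12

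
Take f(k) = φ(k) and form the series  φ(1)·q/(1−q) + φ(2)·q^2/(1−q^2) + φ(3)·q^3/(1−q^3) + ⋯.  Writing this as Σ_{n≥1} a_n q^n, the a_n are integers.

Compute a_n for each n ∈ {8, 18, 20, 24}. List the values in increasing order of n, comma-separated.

[q^8] φ(8)=4,φ(4)=2,φ(2)=1,φ(1)=1 ⇒ 8
q^18  k|18↦φ(k): 18:6 9:6 6:2 3:2 2:1 1:1  a_18=18
n=20: 20·1 10·2 5·4 4·5 2·10 1·20  φ→[8+4+4+2+1+1]=20
d|24:{1,2,3,4,6,8,12,24}  Σφ=1+1+2+2+2+4+4+8=24

8, 18, 20, 24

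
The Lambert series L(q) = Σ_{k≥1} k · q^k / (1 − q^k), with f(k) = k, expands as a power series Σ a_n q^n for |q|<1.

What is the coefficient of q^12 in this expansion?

[q^12] f(12)=12,f(6)=6,f(4)=4,f(3)=3,f(2)=2,f(1)=1 ⇒ 28

a_12 = 28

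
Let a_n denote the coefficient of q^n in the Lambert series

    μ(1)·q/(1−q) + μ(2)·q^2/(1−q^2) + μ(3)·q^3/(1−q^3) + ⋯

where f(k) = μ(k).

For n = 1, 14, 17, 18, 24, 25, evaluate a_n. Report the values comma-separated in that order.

1, 0, 0, 0, 0, 0

[q^1] μ(1)=1 ⇒ 1
n=14: 1·14 2·7 7·2 14·1  μ→[1+(-1)+(-1)+1]=0
[q^17] μ(1)=1,μ(17)=-1 ⇒ 0
d|18:{1,2,3,6,9,18}  Σμ=1+(-1)+(-1)+1+0+0=0
q^24  k|24↦μ(k): 1:1 2:-1 3:-1 4:0 6:1 8:0 12:0 24:0  a_24=0
d|25:{1,5,25}  Σμ=1+(-1)+0=0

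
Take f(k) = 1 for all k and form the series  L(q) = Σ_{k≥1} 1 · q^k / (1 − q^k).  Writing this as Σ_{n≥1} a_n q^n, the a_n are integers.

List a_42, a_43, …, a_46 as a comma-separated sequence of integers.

8, 2, 6, 6, 4

n=42: 1·42 2·21 3·14 6·7 7·6 14·3 21·2 42·1  f→[1+1+1+1+1+1+1+1]=8
d|43:{1,43}  Σf=1+1=2
q^44  k|44↦f(k): 1:1 2:1 4:1 11:1 22:1 44:1  a_44=6
n=45: 1·45 3·15 5·9 9·5 15·3 45·1  f→[1+1+1+1+1+1]=6
q^46  k|46↦f(k): 1:1 2:1 23:1 46:1  a_46=4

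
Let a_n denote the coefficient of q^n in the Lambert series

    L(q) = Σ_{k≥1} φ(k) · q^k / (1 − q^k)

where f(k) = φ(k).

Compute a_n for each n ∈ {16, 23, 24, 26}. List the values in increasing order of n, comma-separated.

q^16  k|16↦φ(k): 1:1 2:1 4:2 8:4 16:8  a_16=16
d|23:{1,23}  Σφ=1+22=23
q^24  k|24↦φ(k): 24:8 12:4 8:4 6:2 4:2 3:2 2:1 1:1  a_24=24
d|26:{26,13,2,1}  Σφ=12+12+1+1=26

16, 23, 24, 26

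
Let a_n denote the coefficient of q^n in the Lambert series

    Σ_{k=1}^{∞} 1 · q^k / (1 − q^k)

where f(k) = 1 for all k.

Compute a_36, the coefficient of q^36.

q^36  k|36↦f(k): 36:1 18:1 12:1 9:1 6:1 4:1 3:1 2:1 1:1  a_36=9

a_36 = 9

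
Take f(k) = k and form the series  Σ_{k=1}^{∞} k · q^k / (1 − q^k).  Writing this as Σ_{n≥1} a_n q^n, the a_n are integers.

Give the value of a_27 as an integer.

a_27 = 40

d|27:{1,3,9,27}  Σf=1+3+9+27=40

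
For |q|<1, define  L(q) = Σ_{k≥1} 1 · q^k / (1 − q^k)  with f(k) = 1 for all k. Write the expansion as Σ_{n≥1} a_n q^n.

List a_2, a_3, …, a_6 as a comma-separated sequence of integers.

2, 2, 3, 2, 4

[q^2] f(2)=1,f(1)=1 ⇒ 2
d|3:{3,1}  Σf=1+1=2
q^4  k|4↦f(k): 1:1 2:1 4:1  a_4=3
q^5  k|5↦f(k): 1:1 5:1  a_5=2
q^6  k|6↦f(k): 1:1 2:1 3:1 6:1  a_6=4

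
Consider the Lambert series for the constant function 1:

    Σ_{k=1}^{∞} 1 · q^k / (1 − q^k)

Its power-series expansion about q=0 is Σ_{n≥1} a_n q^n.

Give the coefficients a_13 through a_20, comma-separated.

2, 4, 4, 5, 2, 6, 2, 6

n=13: 13·1 1·13  f→[1+1]=2
q^14  k|14↦f(k): 14:1 7:1 2:1 1:1  a_14=4
q^15  k|15↦f(k): 1:1 3:1 5:1 15:1  a_15=4
d|16:{16,8,4,2,1}  Σf=1+1+1+1+1=5
d|17:{17,1}  Σf=1+1=2
n=18: 1·18 2·9 3·6 6·3 9·2 18·1  f→[1+1+1+1+1+1]=6
q^19  k|19↦f(k): 19:1 1:1  a_19=2
q^20  k|20↦f(k): 20:1 10:1 5:1 4:1 2:1 1:1  a_20=6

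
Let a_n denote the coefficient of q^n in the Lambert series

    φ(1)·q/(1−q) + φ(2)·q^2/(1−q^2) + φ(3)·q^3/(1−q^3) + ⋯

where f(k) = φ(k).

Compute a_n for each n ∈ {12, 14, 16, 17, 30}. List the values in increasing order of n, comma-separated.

q^12  k|12↦φ(k): 1:1 2:1 3:2 4:2 6:2 12:4  a_12=12
n=14: 14·1 7·2 2·7 1·14  φ→[6+6+1+1]=14
d|16:{1,2,4,8,16}  Σφ=1+1+2+4+8=16
d|17:{17,1}  Σφ=16+1=17
n=30: 30·1 15·2 10·3 6·5 5·6 3·10 2·15 1·30  φ→[8+8+4+2+4+2+1+1]=30

12, 14, 16, 17, 30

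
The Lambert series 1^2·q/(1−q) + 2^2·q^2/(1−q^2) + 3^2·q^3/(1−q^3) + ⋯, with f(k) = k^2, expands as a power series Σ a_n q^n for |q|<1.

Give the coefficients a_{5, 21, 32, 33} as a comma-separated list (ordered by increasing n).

d|5:{5,1}  Σf=25+1=26
q^21  k|21↦f(k): 1:1 3:9 7:49 21:441  a_21=500
n=32: 1·32 2·16 4·8 8·4 16·2 32·1  f→[1+4+16+64+256+1024]=1365
q^33  k|33↦f(k): 1:1 3:9 11:121 33:1089  a_33=1220

26, 500, 1365, 1220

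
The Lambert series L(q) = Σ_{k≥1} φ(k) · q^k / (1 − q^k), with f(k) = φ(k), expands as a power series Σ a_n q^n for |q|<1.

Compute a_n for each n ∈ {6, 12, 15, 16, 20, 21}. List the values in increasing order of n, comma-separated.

q^6  k|6↦φ(k): 6:2 3:2 2:1 1:1  a_6=6
[q^12] φ(12)=4,φ(6)=2,φ(4)=2,φ(3)=2,φ(2)=1,φ(1)=1 ⇒ 12
n=15: 1·15 3·5 5·3 15·1  φ→[1+2+4+8]=15
n=16: 16·1 8·2 4·4 2·8 1·16  φ→[8+4+2+1+1]=16
[q^20] φ(1)=1,φ(2)=1,φ(4)=2,φ(5)=4,φ(10)=4,φ(20)=8 ⇒ 20
q^21  k|21↦φ(k): 1:1 3:2 7:6 21:12  a_21=21

6, 12, 15, 16, 20, 21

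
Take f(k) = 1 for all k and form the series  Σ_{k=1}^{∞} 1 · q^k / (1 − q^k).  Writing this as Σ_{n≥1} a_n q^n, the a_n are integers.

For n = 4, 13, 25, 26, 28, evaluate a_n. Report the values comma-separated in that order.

3, 2, 3, 4, 6

[q^4] f(1)=1,f(2)=1,f(4)=1 ⇒ 3
d|13:{13,1}  Σf=1+1=2
d|25:{1,5,25}  Σf=1+1+1=3
n=26: 26·1 13·2 2·13 1·26  f→[1+1+1+1]=4
d|28:{1,2,4,7,14,28}  Σf=1+1+1+1+1+1=6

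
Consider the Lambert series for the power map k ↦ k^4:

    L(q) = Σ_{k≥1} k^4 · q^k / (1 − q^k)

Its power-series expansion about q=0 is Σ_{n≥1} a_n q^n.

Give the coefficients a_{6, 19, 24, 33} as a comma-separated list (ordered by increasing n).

1394, 130322, 358258, 1200644

d|6:{1,2,3,6}  Σf=1+16+81+1296=1394
[q^19] f(1)=1,f(19)=130321 ⇒ 130322
[q^24] f(1)=1,f(2)=16,f(3)=81,f(4)=256,f(6)=1296,f(8)=4096,f(12)=20736,f(24)=331776 ⇒ 358258
[q^33] f(33)=1185921,f(11)=14641,f(3)=81,f(1)=1 ⇒ 1200644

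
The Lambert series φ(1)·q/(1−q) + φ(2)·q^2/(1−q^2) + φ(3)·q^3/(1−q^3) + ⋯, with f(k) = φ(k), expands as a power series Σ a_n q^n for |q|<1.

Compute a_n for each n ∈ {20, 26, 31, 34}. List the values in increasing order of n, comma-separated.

d|20:{1,2,4,5,10,20}  Σφ=1+1+2+4+4+8=20
n=26: 1·26 2·13 13·2 26·1  φ→[1+1+12+12]=26
[q^31] φ(31)=30,φ(1)=1 ⇒ 31
d|34:{34,17,2,1}  Σφ=16+16+1+1=34

20, 26, 31, 34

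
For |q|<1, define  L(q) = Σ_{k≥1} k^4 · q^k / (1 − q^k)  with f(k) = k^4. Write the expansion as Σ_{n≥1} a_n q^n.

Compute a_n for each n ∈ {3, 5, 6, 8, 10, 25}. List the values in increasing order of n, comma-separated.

82, 626, 1394, 4369, 10642, 391251

d|3:{3,1}  Σf=81+1=82
d|5:{1,5}  Σf=1+625=626
q^6  k|6↦f(k): 6:1296 3:81 2:16 1:1  a_6=1394
q^8  k|8↦f(k): 8:4096 4:256 2:16 1:1  a_8=4369
d|10:{1,2,5,10}  Σf=1+16+625+10000=10642
q^25  k|25↦f(k): 1:1 5:625 25:390625  a_25=391251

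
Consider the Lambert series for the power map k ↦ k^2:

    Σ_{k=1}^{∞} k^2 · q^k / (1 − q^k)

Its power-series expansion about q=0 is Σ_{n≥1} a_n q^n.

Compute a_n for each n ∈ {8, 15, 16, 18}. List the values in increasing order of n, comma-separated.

[q^8] f(8)=64,f(4)=16,f(2)=4,f(1)=1 ⇒ 85
q^15  k|15↦f(k): 1:1 3:9 5:25 15:225  a_15=260
q^16  k|16↦f(k): 1:1 2:4 4:16 8:64 16:256  a_16=341
d|18:{1,2,3,6,9,18}  Σf=1+4+9+36+81+324=455

85, 260, 341, 455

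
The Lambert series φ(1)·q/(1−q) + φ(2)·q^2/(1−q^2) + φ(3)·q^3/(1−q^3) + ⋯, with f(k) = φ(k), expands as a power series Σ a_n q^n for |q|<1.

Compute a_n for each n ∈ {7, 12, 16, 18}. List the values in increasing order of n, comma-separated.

d|7:{7,1}  Σφ=6+1=7
q^12  k|12↦φ(k): 1:1 2:1 3:2 4:2 6:2 12:4  a_12=12
n=16: 16·1 8·2 4·4 2·8 1·16  φ→[8+4+2+1+1]=16
q^18  k|18↦φ(k): 1:1 2:1 3:2 6:2 9:6 18:6  a_18=18

7, 12, 16, 18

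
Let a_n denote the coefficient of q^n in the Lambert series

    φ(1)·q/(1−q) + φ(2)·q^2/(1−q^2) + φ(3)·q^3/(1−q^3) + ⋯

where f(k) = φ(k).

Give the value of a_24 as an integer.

n=24: 1·24 2·12 3·8 4·6 6·4 8·3 12·2 24·1  φ→[1+1+2+2+2+4+4+8]=24

a_24 = 24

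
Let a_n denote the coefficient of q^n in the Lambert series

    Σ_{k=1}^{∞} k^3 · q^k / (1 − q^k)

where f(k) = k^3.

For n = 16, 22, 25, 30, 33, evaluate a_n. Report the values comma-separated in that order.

4681, 11988, 15751, 31752, 37296

[q^16] f(1)=1,f(2)=8,f(4)=64,f(8)=512,f(16)=4096 ⇒ 4681
n=22: 22·1 11·2 2·11 1·22  f→[10648+1331+8+1]=11988
q^25  k|25↦f(k): 1:1 5:125 25:15625  a_25=15751
d|30:{30,15,10,6,5,3,2,1}  Σf=27000+3375+1000+216+125+27+8+1=31752
q^33  k|33↦f(k): 1:1 3:27 11:1331 33:35937  a_33=37296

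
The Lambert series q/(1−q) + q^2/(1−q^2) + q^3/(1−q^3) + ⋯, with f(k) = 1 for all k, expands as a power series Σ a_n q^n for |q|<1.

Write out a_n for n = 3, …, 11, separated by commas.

d|3:{1,3}  Σf=1+1=2
d|4:{4,2,1}  Σf=1+1+1=3
n=5: 5·1 1·5  f→[1+1]=2
n=6: 6·1 3·2 2·3 1·6  f→[1+1+1+1]=4
d|7:{1,7}  Σf=1+1=2
q^8  k|8↦f(k): 1:1 2:1 4:1 8:1  a_8=4
q^9  k|9↦f(k): 9:1 3:1 1:1  a_9=3
q^10  k|10↦f(k): 1:1 2:1 5:1 10:1  a_10=4
n=11: 1·11 11·1  f→[1+1]=2

2, 3, 2, 4, 2, 4, 3, 4, 2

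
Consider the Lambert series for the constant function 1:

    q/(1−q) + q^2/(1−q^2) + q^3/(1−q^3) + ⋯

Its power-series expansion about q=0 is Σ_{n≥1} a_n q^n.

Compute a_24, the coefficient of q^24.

a_24 = 8

d|24:{1,2,3,4,6,8,12,24}  Σf=1+1+1+1+1+1+1+1=8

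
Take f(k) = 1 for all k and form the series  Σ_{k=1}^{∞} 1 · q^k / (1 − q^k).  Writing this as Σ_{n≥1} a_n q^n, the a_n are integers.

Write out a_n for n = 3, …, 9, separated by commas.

n=3: 3·1 1·3  f→[1+1]=2
n=4: 4·1 2·2 1·4  f→[1+1+1]=3
n=5: 1·5 5·1  f→[1+1]=2
d|6:{1,2,3,6}  Σf=1+1+1+1=4
n=7: 1·7 7·1  f→[1+1]=2
[q^8] f(1)=1,f(2)=1,f(4)=1,f(8)=1 ⇒ 4
[q^9] f(1)=1,f(3)=1,f(9)=1 ⇒ 3

2, 3, 2, 4, 2, 4, 3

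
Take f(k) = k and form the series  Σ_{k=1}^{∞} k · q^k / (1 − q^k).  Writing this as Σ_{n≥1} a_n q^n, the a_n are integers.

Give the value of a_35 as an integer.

q^35  k|35↦f(k): 1:1 5:5 7:7 35:35  a_35=48

a_35 = 48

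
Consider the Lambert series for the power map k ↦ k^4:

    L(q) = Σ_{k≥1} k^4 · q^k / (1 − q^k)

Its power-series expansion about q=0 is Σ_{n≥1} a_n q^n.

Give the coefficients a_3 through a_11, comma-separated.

82, 273, 626, 1394, 2402, 4369, 6643, 10642, 14642

n=3: 1·3 3·1  f→[1+81]=82
q^4  k|4↦f(k): 4:256 2:16 1:1  a_4=273
d|5:{5,1}  Σf=625+1=626
[q^6] f(1)=1,f(2)=16,f(3)=81,f(6)=1296 ⇒ 1394
q^7  k|7↦f(k): 1:1 7:2401  a_7=2402
d|8:{1,2,4,8}  Σf=1+16+256+4096=4369
q^9  k|9↦f(k): 9:6561 3:81 1:1  a_9=6643
n=10: 1·10 2·5 5·2 10·1  f→[1+16+625+10000]=10642
[q^11] f(11)=14641,f(1)=1 ⇒ 14642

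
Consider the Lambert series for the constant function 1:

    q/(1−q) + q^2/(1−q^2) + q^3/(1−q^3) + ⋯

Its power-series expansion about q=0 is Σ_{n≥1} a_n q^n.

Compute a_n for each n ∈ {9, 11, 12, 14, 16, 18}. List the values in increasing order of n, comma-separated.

3, 2, 6, 4, 5, 6

q^9  k|9↦f(k): 9:1 3:1 1:1  a_9=3
d|11:{1,11}  Σf=1+1=2
n=12: 1·12 2·6 3·4 4·3 6·2 12·1  f→[1+1+1+1+1+1]=6
[q^14] f(1)=1,f(2)=1,f(7)=1,f(14)=1 ⇒ 4
d|16:{16,8,4,2,1}  Σf=1+1+1+1+1=5
[q^18] f(1)=1,f(2)=1,f(3)=1,f(6)=1,f(9)=1,f(18)=1 ⇒ 6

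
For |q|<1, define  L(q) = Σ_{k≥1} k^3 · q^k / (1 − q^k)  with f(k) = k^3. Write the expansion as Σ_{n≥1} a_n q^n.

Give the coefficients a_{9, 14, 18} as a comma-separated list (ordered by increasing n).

757, 3096, 6813

[q^9] f(1)=1,f(3)=27,f(9)=729 ⇒ 757
q^14  k|14↦f(k): 14:2744 7:343 2:8 1:1  a_14=3096
q^18  k|18↦f(k): 18:5832 9:729 6:216 3:27 2:8 1:1  a_18=6813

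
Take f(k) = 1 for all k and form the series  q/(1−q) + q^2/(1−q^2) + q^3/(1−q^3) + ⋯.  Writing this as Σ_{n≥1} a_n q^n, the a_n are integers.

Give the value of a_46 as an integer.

q^46  k|46↦f(k): 46:1 23:1 2:1 1:1  a_46=4

a_46 = 4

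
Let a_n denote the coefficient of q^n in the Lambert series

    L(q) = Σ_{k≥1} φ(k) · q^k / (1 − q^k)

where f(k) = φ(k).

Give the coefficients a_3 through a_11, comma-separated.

[q^3] φ(1)=1,φ(3)=2 ⇒ 3
q^4  k|4↦φ(k): 1:1 2:1 4:2  a_4=4
q^5  k|5↦φ(k): 5:4 1:1  a_5=5
q^6  k|6↦φ(k): 6:2 3:2 2:1 1:1  a_6=6
d|7:{1,7}  Σφ=1+6=7
[q^8] φ(1)=1,φ(2)=1,φ(4)=2,φ(8)=4 ⇒ 8
[q^9] φ(1)=1,φ(3)=2,φ(9)=6 ⇒ 9
q^10  k|10↦φ(k): 1:1 2:1 5:4 10:4  a_10=10
q^11  k|11↦φ(k): 1:1 11:10  a_11=11

3, 4, 5, 6, 7, 8, 9, 10, 11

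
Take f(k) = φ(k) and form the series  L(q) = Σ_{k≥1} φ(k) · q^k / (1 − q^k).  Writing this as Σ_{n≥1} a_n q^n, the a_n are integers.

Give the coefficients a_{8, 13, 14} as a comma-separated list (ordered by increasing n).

[q^8] φ(8)=4,φ(4)=2,φ(2)=1,φ(1)=1 ⇒ 8
d|13:{13,1}  Σφ=12+1=13
d|14:{1,2,7,14}  Σφ=1+1+6+6=14

8, 13, 14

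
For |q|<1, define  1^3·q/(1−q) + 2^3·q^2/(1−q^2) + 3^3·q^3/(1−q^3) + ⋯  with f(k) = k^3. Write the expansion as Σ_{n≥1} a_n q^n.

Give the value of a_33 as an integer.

q^33  k|33↦f(k): 1:1 3:27 11:1331 33:35937  a_33=37296

a_33 = 37296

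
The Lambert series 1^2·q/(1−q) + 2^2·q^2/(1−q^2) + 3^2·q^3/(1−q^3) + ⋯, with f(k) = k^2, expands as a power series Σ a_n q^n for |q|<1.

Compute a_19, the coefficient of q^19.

[q^19] f(1)=1,f(19)=361 ⇒ 362

a_19 = 362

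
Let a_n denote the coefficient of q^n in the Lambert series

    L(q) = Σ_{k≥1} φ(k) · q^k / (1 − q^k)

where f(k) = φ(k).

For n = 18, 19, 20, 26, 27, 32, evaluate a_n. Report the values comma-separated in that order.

n=18: 1·18 2·9 3·6 6·3 9·2 18·1  φ→[1+1+2+2+6+6]=18
n=19: 1·19 19·1  φ→[1+18]=19
[q^20] φ(20)=8,φ(10)=4,φ(5)=4,φ(4)=2,φ(2)=1,φ(1)=1 ⇒ 20
[q^26] φ(26)=12,φ(13)=12,φ(2)=1,φ(1)=1 ⇒ 26
[q^27] φ(27)=18,φ(9)=6,φ(3)=2,φ(1)=1 ⇒ 27
[q^32] φ(32)=16,φ(16)=8,φ(8)=4,φ(4)=2,φ(2)=1,φ(1)=1 ⇒ 32

18, 19, 20, 26, 27, 32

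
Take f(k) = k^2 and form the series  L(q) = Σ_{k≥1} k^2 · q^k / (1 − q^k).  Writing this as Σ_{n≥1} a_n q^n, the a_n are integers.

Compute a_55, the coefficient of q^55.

q^55  k|55↦f(k): 55:3025 11:121 5:25 1:1  a_55=3172

a_55 = 3172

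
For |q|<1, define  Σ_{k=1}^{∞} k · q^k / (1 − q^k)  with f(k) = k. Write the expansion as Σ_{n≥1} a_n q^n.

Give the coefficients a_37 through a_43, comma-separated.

[q^37] f(37)=37,f(1)=1 ⇒ 38
n=38: 1·38 2·19 19·2 38·1  f→[1+2+19+38]=60
[q^39] f(1)=1,f(3)=3,f(13)=13,f(39)=39 ⇒ 56
[q^40] f(1)=1,f(2)=2,f(4)=4,f(5)=5,f(8)=8,f(10)=10,f(20)=20,f(40)=40 ⇒ 90
d|41:{41,1}  Σf=41+1=42
[q^42] f(1)=1,f(2)=2,f(3)=3,f(6)=6,f(7)=7,f(14)=14,f(21)=21,f(42)=42 ⇒ 96
n=43: 1·43 43·1  f→[1+43]=44

38, 60, 56, 90, 42, 96, 44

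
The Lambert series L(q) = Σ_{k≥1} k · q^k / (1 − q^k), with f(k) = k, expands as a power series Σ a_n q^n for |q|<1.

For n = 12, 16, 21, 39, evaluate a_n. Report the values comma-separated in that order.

28, 31, 32, 56

n=12: 1·12 2·6 3·4 4·3 6·2 12·1  f→[1+2+3+4+6+12]=28
d|16:{1,2,4,8,16}  Σf=1+2+4+8+16=31
q^21  k|21↦f(k): 1:1 3:3 7:7 21:21  a_21=32
q^39  k|39↦f(k): 1:1 3:3 13:13 39:39  a_39=56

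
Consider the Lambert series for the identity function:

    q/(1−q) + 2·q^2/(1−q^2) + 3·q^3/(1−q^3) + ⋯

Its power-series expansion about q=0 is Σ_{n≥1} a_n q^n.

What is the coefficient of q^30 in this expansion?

[q^30] f(30)=30,f(15)=15,f(10)=10,f(6)=6,f(5)=5,f(3)=3,f(2)=2,f(1)=1 ⇒ 72

a_30 = 72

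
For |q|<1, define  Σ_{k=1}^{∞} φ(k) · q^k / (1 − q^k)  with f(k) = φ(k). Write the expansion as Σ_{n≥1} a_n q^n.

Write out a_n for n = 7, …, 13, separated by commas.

n=7: 7·1 1·7  φ→[6+1]=7
n=8: 8·1 4·2 2·4 1·8  φ→[4+2+1+1]=8
[q^9] φ(1)=1,φ(3)=2,φ(9)=6 ⇒ 9
d|10:{10,5,2,1}  Σφ=4+4+1+1=10
d|11:{11,1}  Σφ=10+1=11
n=12: 1·12 2·6 3·4 4·3 6·2 12·1  φ→[1+1+2+2+2+4]=12
q^13  k|13↦φ(k): 1:1 13:12  a_13=13

7, 8, 9, 10, 11, 12, 13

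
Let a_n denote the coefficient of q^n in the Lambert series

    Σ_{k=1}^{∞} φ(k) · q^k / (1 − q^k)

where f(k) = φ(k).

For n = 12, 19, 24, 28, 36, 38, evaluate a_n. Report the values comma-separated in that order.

n=12: 12·1 6·2 4·3 3·4 2·6 1·12  φ→[4+2+2+2+1+1]=12
d|19:{1,19}  Σφ=1+18=19
q^24  k|24↦φ(k): 1:1 2:1 3:2 4:2 6:2 8:4 12:4 24:8  a_24=24
d|28:{28,14,7,4,2,1}  Σφ=12+6+6+2+1+1=28
d|36:{1,2,3,4,6,9,12,18,36}  Σφ=1+1+2+2+2+6+4+6+12=36
[q^38] φ(1)=1,φ(2)=1,φ(19)=18,φ(38)=18 ⇒ 38

12, 19, 24, 28, 36, 38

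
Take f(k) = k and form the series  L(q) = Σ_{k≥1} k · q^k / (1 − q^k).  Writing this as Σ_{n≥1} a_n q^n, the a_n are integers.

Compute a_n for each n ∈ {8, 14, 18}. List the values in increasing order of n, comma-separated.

15, 24, 39

d|8:{1,2,4,8}  Σf=1+2+4+8=15
n=14: 1·14 2·7 7·2 14·1  f→[1+2+7+14]=24
q^18  k|18↦f(k): 18:18 9:9 6:6 3:3 2:2 1:1  a_18=39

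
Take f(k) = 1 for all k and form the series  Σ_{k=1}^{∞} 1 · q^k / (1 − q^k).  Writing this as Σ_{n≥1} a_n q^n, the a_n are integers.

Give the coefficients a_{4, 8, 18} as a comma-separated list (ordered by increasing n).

n=4: 4·1 2·2 1·4  f→[1+1+1]=3
q^8  k|8↦f(k): 8:1 4:1 2:1 1:1  a_8=4
[q^18] f(1)=1,f(2)=1,f(3)=1,f(6)=1,f(9)=1,f(18)=1 ⇒ 6

3, 4, 6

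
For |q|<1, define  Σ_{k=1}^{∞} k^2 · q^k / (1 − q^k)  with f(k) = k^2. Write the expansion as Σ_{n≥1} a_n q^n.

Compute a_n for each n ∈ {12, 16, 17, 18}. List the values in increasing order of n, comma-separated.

210, 341, 290, 455

[q^12] f(1)=1,f(2)=4,f(3)=9,f(4)=16,f(6)=36,f(12)=144 ⇒ 210
q^16  k|16↦f(k): 1:1 2:4 4:16 8:64 16:256  a_16=341
n=17: 17·1 1·17  f→[289+1]=290
q^18  k|18↦f(k): 1:1 2:4 3:9 6:36 9:81 18:324  a_18=455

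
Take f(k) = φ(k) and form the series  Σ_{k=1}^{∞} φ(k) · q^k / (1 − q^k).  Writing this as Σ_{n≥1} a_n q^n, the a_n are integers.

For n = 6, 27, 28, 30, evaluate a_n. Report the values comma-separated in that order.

d|6:{1,2,3,6}  Σφ=1+1+2+2=6
[q^27] φ(27)=18,φ(9)=6,φ(3)=2,φ(1)=1 ⇒ 27
q^28  k|28↦φ(k): 1:1 2:1 4:2 7:6 14:6 28:12  a_28=28
[q^30] φ(30)=8,φ(15)=8,φ(10)=4,φ(6)=2,φ(5)=4,φ(3)=2,φ(2)=1,φ(1)=1 ⇒ 30

6, 27, 28, 30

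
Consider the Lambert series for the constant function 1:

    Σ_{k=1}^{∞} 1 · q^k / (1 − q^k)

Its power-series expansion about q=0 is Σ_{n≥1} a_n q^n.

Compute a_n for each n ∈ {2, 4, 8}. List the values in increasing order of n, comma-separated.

q^2  k|2↦f(k): 1:1 2:1  a_2=2
n=4: 1·4 2·2 4·1  f→[1+1+1]=3
[q^8] f(8)=1,f(4)=1,f(2)=1,f(1)=1 ⇒ 4

2, 3, 4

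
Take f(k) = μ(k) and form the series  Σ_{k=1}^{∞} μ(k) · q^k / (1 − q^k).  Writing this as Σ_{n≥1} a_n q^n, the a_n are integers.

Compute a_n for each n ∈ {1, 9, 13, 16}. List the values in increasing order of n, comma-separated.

q^1  k|1↦μ(k): 1:1  a_1=1
[q^9] μ(1)=1,μ(3)=-1,μ(9)=0 ⇒ 0
q^13  k|13↦μ(k): 1:1 13:-1  a_13=0
[q^16] μ(16)=0,μ(8)=0,μ(4)=0,μ(2)=-1,μ(1)=1 ⇒ 0

1, 0, 0, 0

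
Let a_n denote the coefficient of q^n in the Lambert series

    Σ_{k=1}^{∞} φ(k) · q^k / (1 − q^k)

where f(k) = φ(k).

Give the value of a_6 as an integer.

d|6:{1,2,3,6}  Σφ=1+1+2+2=6

a_6 = 6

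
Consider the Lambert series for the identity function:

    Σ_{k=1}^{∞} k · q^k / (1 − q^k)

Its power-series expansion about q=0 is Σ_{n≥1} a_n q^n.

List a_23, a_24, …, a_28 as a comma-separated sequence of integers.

24, 60, 31, 42, 40, 56

d|23:{1,23}  Σf=1+23=24
[q^24] f(24)=24,f(12)=12,f(8)=8,f(6)=6,f(4)=4,f(3)=3,f(2)=2,f(1)=1 ⇒ 60
q^25  k|25↦f(k): 25:25 5:5 1:1  a_25=31
n=26: 1·26 2·13 13·2 26·1  f→[1+2+13+26]=42
d|27:{27,9,3,1}  Σf=27+9+3+1=40
q^28  k|28↦f(k): 1:1 2:2 4:4 7:7 14:14 28:28  a_28=56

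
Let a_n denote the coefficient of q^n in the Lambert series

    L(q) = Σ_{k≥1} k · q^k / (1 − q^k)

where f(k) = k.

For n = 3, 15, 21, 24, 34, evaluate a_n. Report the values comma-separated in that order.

n=3: 3·1 1·3  f→[3+1]=4
[q^15] f(15)=15,f(5)=5,f(3)=3,f(1)=1 ⇒ 24
n=21: 21·1 7·3 3·7 1·21  f→[21+7+3+1]=32
d|24:{1,2,3,4,6,8,12,24}  Σf=1+2+3+4+6+8+12+24=60
[q^34] f(34)=34,f(17)=17,f(2)=2,f(1)=1 ⇒ 54

4, 24, 32, 60, 54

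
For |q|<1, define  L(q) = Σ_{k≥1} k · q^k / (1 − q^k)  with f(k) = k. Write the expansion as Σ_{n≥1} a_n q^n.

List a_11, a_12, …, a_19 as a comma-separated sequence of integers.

d|11:{11,1}  Σf=11+1=12
n=12: 12·1 6·2 4·3 3·4 2·6 1·12  f→[12+6+4+3+2+1]=28
n=13: 13·1 1·13  f→[13+1]=14
[q^14] f(1)=1,f(2)=2,f(7)=7,f(14)=14 ⇒ 24
q^15  k|15↦f(k): 1:1 3:3 5:5 15:15  a_15=24
q^16  k|16↦f(k): 1:1 2:2 4:4 8:8 16:16  a_16=31
d|17:{17,1}  Σf=17+1=18
n=18: 18·1 9·2 6·3 3·6 2·9 1·18  f→[18+9+6+3+2+1]=39
n=19: 1·19 19·1  f→[1+19]=20

12, 28, 14, 24, 24, 31, 18, 39, 20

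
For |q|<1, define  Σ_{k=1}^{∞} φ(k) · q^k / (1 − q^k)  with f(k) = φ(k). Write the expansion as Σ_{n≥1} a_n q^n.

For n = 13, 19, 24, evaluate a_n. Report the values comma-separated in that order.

q^13  k|13↦φ(k): 13:12 1:1  a_13=13
n=19: 19·1 1·19  φ→[18+1]=19
[q^24] φ(24)=8,φ(12)=4,φ(8)=4,φ(6)=2,φ(4)=2,φ(3)=2,φ(2)=1,φ(1)=1 ⇒ 24

13, 19, 24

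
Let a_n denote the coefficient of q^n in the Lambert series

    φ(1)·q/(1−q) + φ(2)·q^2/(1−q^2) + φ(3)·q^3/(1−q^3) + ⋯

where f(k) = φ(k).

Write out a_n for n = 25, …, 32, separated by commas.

q^25  k|25↦φ(k): 1:1 5:4 25:20  a_25=25
[q^26] φ(26)=12,φ(13)=12,φ(2)=1,φ(1)=1 ⇒ 26
q^27  k|27↦φ(k): 1:1 3:2 9:6 27:18  a_27=27
q^28  k|28↦φ(k): 28:12 14:6 7:6 4:2 2:1 1:1  a_28=28
d|29:{1,29}  Σφ=1+28=29
q^30  k|30↦φ(k): 1:1 2:1 3:2 5:4 6:2 10:4 15:8 30:8  a_30=30
q^31  k|31↦φ(k): 31:30 1:1  a_31=31
n=32: 1·32 2·16 4·8 8·4 16·2 32·1  φ→[1+1+2+4+8+16]=32

25, 26, 27, 28, 29, 30, 31, 32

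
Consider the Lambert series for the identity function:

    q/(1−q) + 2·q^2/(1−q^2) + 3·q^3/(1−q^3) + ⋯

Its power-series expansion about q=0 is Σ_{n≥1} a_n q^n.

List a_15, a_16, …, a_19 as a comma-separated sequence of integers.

[q^15] f(15)=15,f(5)=5,f(3)=3,f(1)=1 ⇒ 24
d|16:{1,2,4,8,16}  Σf=1+2+4+8+16=31
q^17  k|17↦f(k): 17:17 1:1  a_17=18
d|18:{1,2,3,6,9,18}  Σf=1+2+3+6+9+18=39
n=19: 1·19 19·1  f→[1+19]=20

24, 31, 18, 39, 20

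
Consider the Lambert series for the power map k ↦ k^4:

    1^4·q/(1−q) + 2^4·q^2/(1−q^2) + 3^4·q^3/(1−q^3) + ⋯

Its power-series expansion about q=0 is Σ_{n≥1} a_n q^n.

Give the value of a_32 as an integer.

a_32 = 1118481

[q^32] f(1)=1,f(2)=16,f(4)=256,f(8)=4096,f(16)=65536,f(32)=1048576 ⇒ 1118481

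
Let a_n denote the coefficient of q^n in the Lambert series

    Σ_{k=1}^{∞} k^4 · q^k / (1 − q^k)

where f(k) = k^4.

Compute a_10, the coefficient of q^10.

a_10 = 10642

q^10  k|10↦f(k): 10:10000 5:625 2:16 1:1  a_10=10642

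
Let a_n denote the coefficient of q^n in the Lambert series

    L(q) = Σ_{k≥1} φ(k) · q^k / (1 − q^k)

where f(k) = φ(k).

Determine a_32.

q^32  k|32↦φ(k): 1:1 2:1 4:2 8:4 16:8 32:16  a_32=32

a_32 = 32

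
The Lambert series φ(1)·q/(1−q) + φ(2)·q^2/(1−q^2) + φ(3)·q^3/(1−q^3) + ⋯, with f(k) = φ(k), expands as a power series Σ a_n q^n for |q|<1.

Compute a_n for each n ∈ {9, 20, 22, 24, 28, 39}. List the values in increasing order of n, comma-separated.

q^9  k|9↦φ(k): 9:6 3:2 1:1  a_9=9
[q^20] φ(1)=1,φ(2)=1,φ(4)=2,φ(5)=4,φ(10)=4,φ(20)=8 ⇒ 20
[q^22] φ(1)=1,φ(2)=1,φ(11)=10,φ(22)=10 ⇒ 22
n=24: 24·1 12·2 8·3 6·4 4·6 3·8 2·12 1·24  φ→[8+4+4+2+2+2+1+1]=24
d|28:{1,2,4,7,14,28}  Σφ=1+1+2+6+6+12=28
[q^39] φ(1)=1,φ(3)=2,φ(13)=12,φ(39)=24 ⇒ 39

9, 20, 22, 24, 28, 39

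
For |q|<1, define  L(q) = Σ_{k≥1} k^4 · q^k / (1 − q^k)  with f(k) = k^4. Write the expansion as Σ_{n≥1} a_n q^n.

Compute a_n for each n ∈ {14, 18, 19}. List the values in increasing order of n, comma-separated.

q^14  k|14↦f(k): 1:1 2:16 7:2401 14:38416  a_14=40834
[q^18] f(1)=1,f(2)=16,f(3)=81,f(6)=1296,f(9)=6561,f(18)=104976 ⇒ 112931
d|19:{19,1}  Σf=130321+1=130322

40834, 112931, 130322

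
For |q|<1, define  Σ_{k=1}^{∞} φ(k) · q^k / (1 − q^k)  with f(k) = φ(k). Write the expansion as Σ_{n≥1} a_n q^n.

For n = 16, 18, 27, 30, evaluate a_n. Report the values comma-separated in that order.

[q^16] φ(16)=8,φ(8)=4,φ(4)=2,φ(2)=1,φ(1)=1 ⇒ 16
q^18  k|18↦φ(k): 1:1 2:1 3:2 6:2 9:6 18:6  a_18=18
q^27  k|27↦φ(k): 1:1 3:2 9:6 27:18  a_27=27
[q^30] φ(1)=1,φ(2)=1,φ(3)=2,φ(5)=4,φ(6)=2,φ(10)=4,φ(15)=8,φ(30)=8 ⇒ 30

16, 18, 27, 30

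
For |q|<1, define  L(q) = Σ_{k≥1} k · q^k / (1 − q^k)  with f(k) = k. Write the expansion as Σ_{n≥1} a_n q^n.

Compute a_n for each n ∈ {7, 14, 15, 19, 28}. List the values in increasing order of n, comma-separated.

8, 24, 24, 20, 56

q^7  k|7↦f(k): 7:7 1:1  a_7=8
n=14: 1·14 2·7 7·2 14·1  f→[1+2+7+14]=24
n=15: 1·15 3·5 5·3 15·1  f→[1+3+5+15]=24
q^19  k|19↦f(k): 1:1 19:19  a_19=20
[q^28] f(28)=28,f(14)=14,f(7)=7,f(4)=4,f(2)=2,f(1)=1 ⇒ 56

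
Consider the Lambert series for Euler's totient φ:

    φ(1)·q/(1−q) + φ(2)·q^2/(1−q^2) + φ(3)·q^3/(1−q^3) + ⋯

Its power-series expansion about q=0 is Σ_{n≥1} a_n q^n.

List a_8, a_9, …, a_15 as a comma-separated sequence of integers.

d|8:{8,4,2,1}  Σφ=4+2+1+1=8
d|9:{9,3,1}  Σφ=6+2+1=9
n=10: 1·10 2·5 5·2 10·1  φ→[1+1+4+4]=10
d|11:{11,1}  Σφ=10+1=11
d|12:{1,2,3,4,6,12}  Σφ=1+1+2+2+2+4=12
n=13: 1·13 13·1  φ→[1+12]=13
n=14: 14·1 7·2 2·7 1·14  φ→[6+6+1+1]=14
d|15:{1,3,5,15}  Σφ=1+2+4+8=15

8, 9, 10, 11, 12, 13, 14, 15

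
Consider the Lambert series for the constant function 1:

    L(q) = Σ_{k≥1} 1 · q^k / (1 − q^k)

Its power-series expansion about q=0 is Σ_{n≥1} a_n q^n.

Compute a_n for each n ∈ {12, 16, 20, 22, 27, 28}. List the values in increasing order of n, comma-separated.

n=12: 1·12 2·6 3·4 4·3 6·2 12·1  f→[1+1+1+1+1+1]=6
[q^16] f(1)=1,f(2)=1,f(4)=1,f(8)=1,f(16)=1 ⇒ 5
[q^20] f(20)=1,f(10)=1,f(5)=1,f(4)=1,f(2)=1,f(1)=1 ⇒ 6
[q^22] f(22)=1,f(11)=1,f(2)=1,f(1)=1 ⇒ 4
q^27  k|27↦f(k): 1:1 3:1 9:1 27:1  a_27=4
n=28: 1·28 2·14 4·7 7·4 14·2 28·1  f→[1+1+1+1+1+1]=6

6, 5, 6, 4, 4, 6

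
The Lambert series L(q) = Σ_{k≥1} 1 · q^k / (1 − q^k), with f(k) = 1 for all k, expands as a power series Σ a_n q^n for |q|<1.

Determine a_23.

a_23 = 2

[q^23] f(1)=1,f(23)=1 ⇒ 2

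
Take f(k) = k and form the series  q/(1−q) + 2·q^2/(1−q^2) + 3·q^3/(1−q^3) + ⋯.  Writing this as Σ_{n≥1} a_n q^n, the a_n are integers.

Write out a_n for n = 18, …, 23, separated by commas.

[q^18] f(18)=18,f(9)=9,f(6)=6,f(3)=3,f(2)=2,f(1)=1 ⇒ 39
d|19:{1,19}  Σf=1+19=20
q^20  k|20↦f(k): 20:20 10:10 5:5 4:4 2:2 1:1  a_20=42
d|21:{1,3,7,21}  Σf=1+3+7+21=32
[q^22] f(22)=22,f(11)=11,f(2)=2,f(1)=1 ⇒ 36
n=23: 1·23 23·1  f→[1+23]=24

39, 20, 42, 32, 36, 24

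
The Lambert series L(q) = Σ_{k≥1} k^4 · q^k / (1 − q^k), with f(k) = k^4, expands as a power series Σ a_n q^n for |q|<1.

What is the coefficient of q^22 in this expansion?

a_22 = 248914

q^22  k|22↦f(k): 22:234256 11:14641 2:16 1:1  a_22=248914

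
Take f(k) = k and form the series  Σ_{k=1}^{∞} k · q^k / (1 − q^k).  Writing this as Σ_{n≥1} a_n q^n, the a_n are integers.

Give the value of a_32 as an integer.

[q^32] f(1)=1,f(2)=2,f(4)=4,f(8)=8,f(16)=16,f(32)=32 ⇒ 63

a_32 = 63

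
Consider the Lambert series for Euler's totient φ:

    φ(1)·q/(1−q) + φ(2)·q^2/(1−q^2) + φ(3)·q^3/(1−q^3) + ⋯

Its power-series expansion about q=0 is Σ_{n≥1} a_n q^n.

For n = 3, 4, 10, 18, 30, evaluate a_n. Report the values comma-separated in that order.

[q^3] φ(3)=2,φ(1)=1 ⇒ 3
q^4  k|4↦φ(k): 1:1 2:1 4:2  a_4=4
[q^10] φ(10)=4,φ(5)=4,φ(2)=1,φ(1)=1 ⇒ 10
[q^18] φ(1)=1,φ(2)=1,φ(3)=2,φ(6)=2,φ(9)=6,φ(18)=6 ⇒ 18
q^30  k|30↦φ(k): 1:1 2:1 3:2 5:4 6:2 10:4 15:8 30:8  a_30=30

3, 4, 10, 18, 30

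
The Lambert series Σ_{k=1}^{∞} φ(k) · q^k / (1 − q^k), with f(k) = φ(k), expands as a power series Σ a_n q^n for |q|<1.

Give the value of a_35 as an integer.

q^35  k|35↦φ(k): 35:24 7:6 5:4 1:1  a_35=35

a_35 = 35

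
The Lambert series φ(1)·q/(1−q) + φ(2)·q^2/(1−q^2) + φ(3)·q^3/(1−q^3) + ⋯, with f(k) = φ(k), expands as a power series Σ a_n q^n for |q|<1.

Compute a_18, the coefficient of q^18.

[q^18] φ(18)=6,φ(9)=6,φ(6)=2,φ(3)=2,φ(2)=1,φ(1)=1 ⇒ 18

a_18 = 18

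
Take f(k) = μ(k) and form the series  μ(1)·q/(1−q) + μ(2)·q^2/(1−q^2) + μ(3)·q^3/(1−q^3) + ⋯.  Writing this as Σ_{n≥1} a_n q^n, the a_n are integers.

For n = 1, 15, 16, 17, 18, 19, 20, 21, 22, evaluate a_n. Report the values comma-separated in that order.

1, 0, 0, 0, 0, 0, 0, 0, 0

[q^1] μ(1)=1 ⇒ 1
[q^15] μ(15)=1,μ(5)=-1,μ(3)=-1,μ(1)=1 ⇒ 0
n=16: 16·1 8·2 4·4 2·8 1·16  μ→[0+0+0+(-1)+1]=0
n=17: 1·17 17·1  μ→[1+(-1)]=0
n=18: 1·18 2·9 3·6 6·3 9·2 18·1  μ→[1+(-1)+(-1)+1+0+0]=0
q^19  k|19↦μ(k): 1:1 19:-1  a_19=0
d|20:{20,10,5,4,2,1}  Σμ=0+1+(-1)+0+(-1)+1=0
q^21  k|21↦μ(k): 1:1 3:-1 7:-1 21:1  a_21=0
q^22  k|22↦μ(k): 1:1 2:-1 11:-1 22:1  a_22=0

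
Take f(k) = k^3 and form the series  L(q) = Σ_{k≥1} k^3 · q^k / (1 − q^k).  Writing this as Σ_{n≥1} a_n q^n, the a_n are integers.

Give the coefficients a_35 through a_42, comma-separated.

n=35: 35·1 7·5 5·7 1·35  f→[42875+343+125+1]=43344
n=36: 1·36 2·18 3·12 4·9 6·6 9·4 12·3 18·2 36·1  f→[1+8+27+64+216+729+1728+5832+46656]=55261
[q^37] f(37)=50653,f(1)=1 ⇒ 50654
d|38:{38,19,2,1}  Σf=54872+6859+8+1=61740
[q^39] f(1)=1,f(3)=27,f(13)=2197,f(39)=59319 ⇒ 61544
n=40: 40·1 20·2 10·4 8·5 5·8 4·10 2·20 1·40  f→[64000+8000+1000+512+125+64+8+1]=73710
[q^41] f(41)=68921,f(1)=1 ⇒ 68922
q^42  k|42↦f(k): 42:74088 21:9261 14:2744 7:343 6:216 3:27 2:8 1:1  a_42=86688

43344, 55261, 50654, 61740, 61544, 73710, 68922, 86688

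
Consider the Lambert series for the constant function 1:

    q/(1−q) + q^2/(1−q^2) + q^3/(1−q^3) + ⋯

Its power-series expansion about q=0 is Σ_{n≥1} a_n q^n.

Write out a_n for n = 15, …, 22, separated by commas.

d|15:{1,3,5,15}  Σf=1+1+1+1=4
q^16  k|16↦f(k): 1:1 2:1 4:1 8:1 16:1  a_16=5
n=17: 17·1 1·17  f→[1+1]=2
n=18: 18·1 9·2 6·3 3·6 2·9 1·18  f→[1+1+1+1+1+1]=6
d|19:{1,19}  Σf=1+1=2
[q^20] f(1)=1,f(2)=1,f(4)=1,f(5)=1,f(10)=1,f(20)=1 ⇒ 6
n=21: 1·21 3·7 7·3 21·1  f→[1+1+1+1]=4
q^22  k|22↦f(k): 22:1 11:1 2:1 1:1  a_22=4

4, 5, 2, 6, 2, 6, 4, 4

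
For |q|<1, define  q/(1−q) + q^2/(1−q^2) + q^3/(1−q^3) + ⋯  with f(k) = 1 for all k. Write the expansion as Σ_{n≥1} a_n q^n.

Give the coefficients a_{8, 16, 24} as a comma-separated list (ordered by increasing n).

q^8  k|8↦f(k): 8:1 4:1 2:1 1:1  a_8=4
q^16  k|16↦f(k): 16:1 8:1 4:1 2:1 1:1  a_16=5
q^24  k|24↦f(k): 1:1 2:1 3:1 4:1 6:1 8:1 12:1 24:1  a_24=8

4, 5, 8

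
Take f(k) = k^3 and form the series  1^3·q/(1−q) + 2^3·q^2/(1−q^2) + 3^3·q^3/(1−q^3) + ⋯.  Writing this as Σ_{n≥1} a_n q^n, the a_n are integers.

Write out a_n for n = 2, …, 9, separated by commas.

n=2: 2·1 1·2  f→[8+1]=9
q^3  k|3↦f(k): 3:27 1:1  a_3=28
d|4:{4,2,1}  Σf=64+8+1=73
[q^5] f(1)=1,f(5)=125 ⇒ 126
n=6: 6·1 3·2 2·3 1·6  f→[216+27+8+1]=252
n=7: 1·7 7·1  f→[1+343]=344
q^8  k|8↦f(k): 1:1 2:8 4:64 8:512  a_8=585
d|9:{1,3,9}  Σf=1+27+729=757

9, 28, 73, 126, 252, 344, 585, 757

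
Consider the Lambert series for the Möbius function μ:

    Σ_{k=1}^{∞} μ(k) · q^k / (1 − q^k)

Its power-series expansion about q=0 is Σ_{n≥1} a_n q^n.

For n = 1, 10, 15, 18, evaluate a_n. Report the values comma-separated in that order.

[q^1] μ(1)=1 ⇒ 1
[q^10] μ(1)=1,μ(2)=-1,μ(5)=-1,μ(10)=1 ⇒ 0
[q^15] μ(1)=1,μ(3)=-1,μ(5)=-1,μ(15)=1 ⇒ 0
[q^18] μ(18)=0,μ(9)=0,μ(6)=1,μ(3)=-1,μ(2)=-1,μ(1)=1 ⇒ 0

1, 0, 0, 0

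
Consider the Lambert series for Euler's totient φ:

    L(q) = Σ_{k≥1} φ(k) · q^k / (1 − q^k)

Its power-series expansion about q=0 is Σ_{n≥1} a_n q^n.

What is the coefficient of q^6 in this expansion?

n=6: 6·1 3·2 2·3 1·6  φ→[2+2+1+1]=6

a_6 = 6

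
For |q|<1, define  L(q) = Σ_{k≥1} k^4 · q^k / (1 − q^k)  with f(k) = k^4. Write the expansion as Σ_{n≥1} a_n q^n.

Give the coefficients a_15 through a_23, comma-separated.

n=15: 15·1 5·3 3·5 1·15  f→[50625+625+81+1]=51332
n=16: 1·16 2·8 4·4 8·2 16·1  f→[1+16+256+4096+65536]=69905
n=17: 17·1 1·17  f→[83521+1]=83522
[q^18] f(1)=1,f(2)=16,f(3)=81,f(6)=1296,f(9)=6561,f(18)=104976 ⇒ 112931
d|19:{1,19}  Σf=1+130321=130322
q^20  k|20↦f(k): 20:160000 10:10000 5:625 4:256 2:16 1:1  a_20=170898
[q^21] f(1)=1,f(3)=81,f(7)=2401,f(21)=194481 ⇒ 196964
[q^22] f(1)=1,f(2)=16,f(11)=14641,f(22)=234256 ⇒ 248914
q^23  k|23↦f(k): 1:1 23:279841  a_23=279842

51332, 69905, 83522, 112931, 130322, 170898, 196964, 248914, 279842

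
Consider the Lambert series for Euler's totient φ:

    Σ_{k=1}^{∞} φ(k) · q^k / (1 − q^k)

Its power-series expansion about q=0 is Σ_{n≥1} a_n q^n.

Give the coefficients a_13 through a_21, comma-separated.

d|13:{13,1}  Σφ=12+1=13
[q^14] φ(1)=1,φ(2)=1,φ(7)=6,φ(14)=6 ⇒ 14
[q^15] φ(1)=1,φ(3)=2,φ(5)=4,φ(15)=8 ⇒ 15
[q^16] φ(16)=8,φ(8)=4,φ(4)=2,φ(2)=1,φ(1)=1 ⇒ 16
[q^17] φ(1)=1,φ(17)=16 ⇒ 17
[q^18] φ(1)=1,φ(2)=1,φ(3)=2,φ(6)=2,φ(9)=6,φ(18)=6 ⇒ 18
n=19: 1·19 19·1  φ→[1+18]=19
n=20: 20·1 10·2 5·4 4·5 2·10 1·20  φ→[8+4+4+2+1+1]=20
n=21: 21·1 7·3 3·7 1·21  φ→[12+6+2+1]=21

13, 14, 15, 16, 17, 18, 19, 20, 21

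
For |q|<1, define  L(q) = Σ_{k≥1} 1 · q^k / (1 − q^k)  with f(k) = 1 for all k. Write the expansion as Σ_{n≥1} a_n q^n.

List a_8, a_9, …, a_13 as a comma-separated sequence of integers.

[q^8] f(8)=1,f(4)=1,f(2)=1,f(1)=1 ⇒ 4
q^9  k|9↦f(k): 9:1 3:1 1:1  a_9=3
q^10  k|10↦f(k): 1:1 2:1 5:1 10:1  a_10=4
n=11: 1·11 11·1  f→[1+1]=2
q^12  k|12↦f(k): 12:1 6:1 4:1 3:1 2:1 1:1  a_12=6
q^13  k|13↦f(k): 13:1 1:1  a_13=2

4, 3, 4, 2, 6, 2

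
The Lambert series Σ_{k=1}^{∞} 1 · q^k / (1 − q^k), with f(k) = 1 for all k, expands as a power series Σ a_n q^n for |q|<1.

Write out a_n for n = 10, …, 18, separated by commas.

[q^10] f(1)=1,f(2)=1,f(5)=1,f(10)=1 ⇒ 4
q^11  k|11↦f(k): 11:1 1:1  a_11=2
n=12: 12·1 6·2 4·3 3·4 2·6 1·12  f→[1+1+1+1+1+1]=6
d|13:{13,1}  Σf=1+1=2
[q^14] f(1)=1,f(2)=1,f(7)=1,f(14)=1 ⇒ 4
q^15  k|15↦f(k): 15:1 5:1 3:1 1:1  a_15=4
d|16:{1,2,4,8,16}  Σf=1+1+1+1+1=5
n=17: 17·1 1·17  f→[1+1]=2
d|18:{18,9,6,3,2,1}  Σf=1+1+1+1+1+1=6

4, 2, 6, 2, 4, 4, 5, 2, 6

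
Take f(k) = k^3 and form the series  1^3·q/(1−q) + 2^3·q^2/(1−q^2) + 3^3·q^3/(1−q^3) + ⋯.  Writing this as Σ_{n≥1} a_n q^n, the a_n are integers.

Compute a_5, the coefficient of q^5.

[q^5] f(5)=125,f(1)=1 ⇒ 126

a_5 = 126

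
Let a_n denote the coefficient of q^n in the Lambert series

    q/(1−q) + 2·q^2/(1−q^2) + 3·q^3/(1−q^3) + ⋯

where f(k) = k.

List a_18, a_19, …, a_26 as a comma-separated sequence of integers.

n=18: 18·1 9·2 6·3 3·6 2·9 1·18  f→[18+9+6+3+2+1]=39
d|19:{19,1}  Σf=19+1=20
n=20: 20·1 10·2 5·4 4·5 2·10 1·20  f→[20+10+5+4+2+1]=42
d|21:{1,3,7,21}  Σf=1+3+7+21=32
q^22  k|22↦f(k): 22:22 11:11 2:2 1:1  a_22=36
[q^23] f(23)=23,f(1)=1 ⇒ 24
[q^24] f(1)=1,f(2)=2,f(3)=3,f(4)=4,f(6)=6,f(8)=8,f(12)=12,f(24)=24 ⇒ 60
[q^25] f(1)=1,f(5)=5,f(25)=25 ⇒ 31
n=26: 26·1 13·2 2·13 1·26  f→[26+13+2+1]=42

39, 20, 42, 32, 36, 24, 60, 31, 42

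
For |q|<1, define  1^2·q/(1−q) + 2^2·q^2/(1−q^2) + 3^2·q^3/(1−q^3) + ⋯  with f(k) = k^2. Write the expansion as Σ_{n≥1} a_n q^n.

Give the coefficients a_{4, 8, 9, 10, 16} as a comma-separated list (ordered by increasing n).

n=4: 4·1 2·2 1·4  f→[16+4+1]=21
d|8:{1,2,4,8}  Σf=1+4+16+64=85
q^9  k|9↦f(k): 9:81 3:9 1:1  a_9=91
n=10: 1·10 2·5 5·2 10·1  f→[1+4+25+100]=130
n=16: 1·16 2·8 4·4 8·2 16·1  f→[1+4+16+64+256]=341

21, 85, 91, 130, 341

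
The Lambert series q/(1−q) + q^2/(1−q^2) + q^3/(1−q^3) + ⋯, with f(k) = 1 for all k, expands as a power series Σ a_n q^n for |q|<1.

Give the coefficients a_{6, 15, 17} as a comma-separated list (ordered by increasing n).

4, 4, 2

n=6: 1·6 2·3 3·2 6·1  f→[1+1+1+1]=4
q^15  k|15↦f(k): 1:1 3:1 5:1 15:1  a_15=4
d|17:{17,1}  Σf=1+1=2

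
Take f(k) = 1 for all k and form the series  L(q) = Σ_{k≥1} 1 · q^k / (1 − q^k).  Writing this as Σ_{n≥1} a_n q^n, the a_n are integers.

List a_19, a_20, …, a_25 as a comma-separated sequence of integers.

d|19:{19,1}  Σf=1+1=2
[q^20] f(20)=1,f(10)=1,f(5)=1,f(4)=1,f(2)=1,f(1)=1 ⇒ 6
d|21:{21,7,3,1}  Σf=1+1+1+1=4
d|22:{1,2,11,22}  Σf=1+1+1+1=4
q^23  k|23↦f(k): 1:1 23:1  a_23=2
q^24  k|24↦f(k): 24:1 12:1 8:1 6:1 4:1 3:1 2:1 1:1  a_24=8
[q^25] f(1)=1,f(5)=1,f(25)=1 ⇒ 3

2, 6, 4, 4, 2, 8, 3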